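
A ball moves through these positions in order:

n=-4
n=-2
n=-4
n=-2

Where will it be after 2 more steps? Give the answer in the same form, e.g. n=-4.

The jumps are +2, -2, +2 — a geometric progression with ratio -1.
step 4: -2 − 2 → n=-4
step 5: -4 + 2 → n=-2

n=-2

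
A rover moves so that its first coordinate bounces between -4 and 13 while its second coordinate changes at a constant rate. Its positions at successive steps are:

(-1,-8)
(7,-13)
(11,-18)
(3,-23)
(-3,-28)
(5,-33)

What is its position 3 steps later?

The first coordinate reflects between -4 and 13, moving 8 per step.
  step 6: 5 → 13
  step 7: 13 → 5
  step 8: 5 → -3
The second coordinate changes by -5 each step: at step 8 it is -48.

(-3,-48)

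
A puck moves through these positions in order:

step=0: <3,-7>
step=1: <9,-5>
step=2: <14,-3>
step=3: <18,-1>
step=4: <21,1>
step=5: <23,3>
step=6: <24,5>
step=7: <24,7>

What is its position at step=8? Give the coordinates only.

<23,9>

Taking differences between consecutive positions: <+6,+2>, <+5,+2>, <+4,+2>, <+3,+2>, <+2,+2>, <+1,+2>, <+0,+2>. These grow by <-1,+0> each step.
step 8: <24,7> + <-1,+2> → <23,9>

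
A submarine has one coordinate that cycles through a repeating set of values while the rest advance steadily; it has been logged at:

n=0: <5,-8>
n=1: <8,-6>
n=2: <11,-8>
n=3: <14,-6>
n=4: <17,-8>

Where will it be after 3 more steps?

<26,-6>

First: linear, +3 per step → 26 at step 7.
Second: cycles through -8, -6 every 2 steps. Step 7 lands at position 1 of the cycle → -6.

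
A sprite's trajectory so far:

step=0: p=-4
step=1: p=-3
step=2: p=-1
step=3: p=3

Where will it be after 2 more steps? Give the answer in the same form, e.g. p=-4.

The jumps are +1, +2, +4 — a geometric progression with ratio 2.
step 4: 3 + 8 → p=11
step 5: 11 + 16 → p=27

p=27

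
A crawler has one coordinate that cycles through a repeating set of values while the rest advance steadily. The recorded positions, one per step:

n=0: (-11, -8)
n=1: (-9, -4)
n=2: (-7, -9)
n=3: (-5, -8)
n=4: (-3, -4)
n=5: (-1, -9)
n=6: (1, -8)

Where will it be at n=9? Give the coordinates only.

(7, -8)

The first coordinate changes by +2 each step, so at step 9 it is -11 + 9·(2) = 7.
The second coordinate repeats the cycle [-8, -4, -9] with period 3; step 9 mod 3 = 0, giving -8.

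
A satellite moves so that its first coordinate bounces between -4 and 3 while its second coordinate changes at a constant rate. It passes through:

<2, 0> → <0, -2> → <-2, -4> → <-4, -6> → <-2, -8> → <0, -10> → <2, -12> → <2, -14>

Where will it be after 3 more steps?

The first coordinate reflects between -4 and 3, moving 2 per step.
  step 8: 2 → 0
  step 9: 0 → -2
  step 10: -2 → -4
The second coordinate changes by -2 each step: at step 10 it is -20.

<-4, -20>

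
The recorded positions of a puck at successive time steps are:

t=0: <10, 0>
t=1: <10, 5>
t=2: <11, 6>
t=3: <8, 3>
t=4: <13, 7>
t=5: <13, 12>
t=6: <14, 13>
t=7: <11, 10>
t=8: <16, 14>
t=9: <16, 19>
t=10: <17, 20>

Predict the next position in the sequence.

<14, 17>

The moves between consecutive positions are <+0, +5>, <+1, +1>, <-3, -3>, <+5, +4>, <+0, +5>, <+1, +1>, <-3, -3>, <+5, +4>, <+0, +5>, <+1, +1>; they repeat the 4-cycle [<+0, +5>, <+1, +1>, <-3, -3>, <+5, +4>].
step 11: apply <-3, -3> → <14, 17>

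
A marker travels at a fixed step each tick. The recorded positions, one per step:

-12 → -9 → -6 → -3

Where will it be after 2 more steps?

The position changes by +3 every step.
step 4: -3 + 3 → 0
step 5: 0 + 3 → 3

3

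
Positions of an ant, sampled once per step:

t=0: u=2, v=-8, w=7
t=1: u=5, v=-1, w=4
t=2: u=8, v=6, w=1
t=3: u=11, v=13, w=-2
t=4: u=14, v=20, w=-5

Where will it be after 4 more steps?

The position changes by (+3, +7, -3) every step.
step 5: u=14, v=20, w=-5 + (+3, +7, -3) → u=17, v=27, w=-8
step 6: u=17, v=27, w=-8 + (+3, +7, -3) → u=20, v=34, w=-11
step 7: u=20, v=34, w=-11 + (+3, +7, -3) → u=23, v=41, w=-14
step 8: u=23, v=41, w=-14 + (+3, +7, -3) → u=26, v=48, w=-17

u=26, v=48, w=-17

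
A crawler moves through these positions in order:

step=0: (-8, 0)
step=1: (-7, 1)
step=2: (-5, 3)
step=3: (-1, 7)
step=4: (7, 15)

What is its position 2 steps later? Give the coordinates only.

(55, 63)

Step-to-step displacements: (+1, +1), (+2, +2), (+4, +4), (+8, +8); each is 2× the previous.
step 5: (7, 15) + (+16, +16) → (23, 31)
step 6: (23, 31) + (+32, +32) → (55, 63)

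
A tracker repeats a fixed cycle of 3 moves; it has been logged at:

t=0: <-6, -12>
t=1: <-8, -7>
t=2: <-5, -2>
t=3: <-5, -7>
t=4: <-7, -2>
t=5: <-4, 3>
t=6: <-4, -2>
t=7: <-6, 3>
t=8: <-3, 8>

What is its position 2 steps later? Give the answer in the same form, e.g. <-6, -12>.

<-5, 8>

Differencing gives <-2, +5>, <+3, +5>, <+0, -5>, <-2, +5>, <+3, +5>, <+0, -5>, <-2, +5>, <+3, +5>. This is the pattern <-2, +5>, <+3, +5>, <+0, -5> repeated.
step 9: apply <+0, -5> → <-3, 3>
step 10: apply <-2, +5> → <-5, 8>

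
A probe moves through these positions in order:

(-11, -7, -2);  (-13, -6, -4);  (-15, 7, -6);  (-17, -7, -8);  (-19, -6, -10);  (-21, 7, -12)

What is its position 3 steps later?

(-27, 7, -18)

First: linear, -2 per step → -27 at step 8.
Second: cycles through -7, -6, 7 every 3 steps. Step 8 lands at position 2 of the cycle → 7.
Third: linear, -2 per step → -18 at step 8.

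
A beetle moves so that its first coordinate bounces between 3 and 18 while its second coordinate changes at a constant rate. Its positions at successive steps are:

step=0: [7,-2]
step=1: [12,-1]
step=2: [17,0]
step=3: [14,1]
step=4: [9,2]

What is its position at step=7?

[12,5]

The first coordinate reflects between 3 and 18, moving 5 per step.
  step 5: 9 → 4
  step 6: 4 → 7
  step 7: 7 → 12
The second coordinate changes by +1 each step: at step 7 it is 5.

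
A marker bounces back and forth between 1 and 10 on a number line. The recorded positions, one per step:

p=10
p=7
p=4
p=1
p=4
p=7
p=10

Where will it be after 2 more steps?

The value travels 3 per step and bounces off the walls at 1 and 10.
  step 7: 10 → 7
  step 8: 7 → 4

p=4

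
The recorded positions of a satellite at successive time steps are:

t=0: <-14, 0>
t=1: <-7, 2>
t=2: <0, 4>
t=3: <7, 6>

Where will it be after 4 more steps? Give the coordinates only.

<35, 14>

Constant displacement of <+7, +2> per step.
step 4: <7, 6> + <+7, +2> → <14, 8>
step 5: <14, 8> + <+7, +2> → <21, 10>
step 6: <21, 10> + <+7, +2> → <28, 12>
step 7: <28, 12> + <+7, +2> → <35, 14>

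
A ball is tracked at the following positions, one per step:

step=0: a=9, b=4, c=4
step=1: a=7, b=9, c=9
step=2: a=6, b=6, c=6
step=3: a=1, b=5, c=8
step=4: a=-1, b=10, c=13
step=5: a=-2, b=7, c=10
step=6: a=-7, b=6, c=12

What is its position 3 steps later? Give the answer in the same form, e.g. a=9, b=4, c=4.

a=-15, b=7, c=16

The moves between consecutive positions are (-2, +5, +5), (-1, -3, -3), (-5, -1, +2), (-2, +5, +5), (-1, -3, -3), (-5, -1, +2); they repeat the 3-cycle [(-2, +5, +5), (-1, -3, -3), (-5, -1, +2)].
step 7: apply (-2, +5, +5) → a=-9, b=11, c=17
step 8: apply (-1, -3, -3) → a=-10, b=8, c=14
step 9: apply (-5, -1, +2) → a=-15, b=7, c=16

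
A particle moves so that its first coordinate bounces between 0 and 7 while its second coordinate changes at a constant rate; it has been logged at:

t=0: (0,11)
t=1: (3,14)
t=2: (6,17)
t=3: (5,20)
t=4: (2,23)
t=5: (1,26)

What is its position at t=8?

The first coordinate reflects between 0 and 7, moving 3 per step.
  step 6: 1 → 4
  step 7: 4 → 7
  step 8: 7 → 4
The second coordinate changes by +3 each step: at step 8 it is 35.

(4,35)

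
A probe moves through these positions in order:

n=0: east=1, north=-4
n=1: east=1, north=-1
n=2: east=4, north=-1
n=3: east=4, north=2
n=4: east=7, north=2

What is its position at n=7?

east=10, north=8

The moves between consecutive positions are (+0, +3), (+3, +0), (+0, +3), (+3, +0); they repeat the 2-cycle [(+0, +3), (+3, +0)].
step 5: apply (+0, +3) → east=7, north=5
step 6: apply (+3, +0) → east=10, north=5
step 7: apply (+0, +3) → east=10, north=8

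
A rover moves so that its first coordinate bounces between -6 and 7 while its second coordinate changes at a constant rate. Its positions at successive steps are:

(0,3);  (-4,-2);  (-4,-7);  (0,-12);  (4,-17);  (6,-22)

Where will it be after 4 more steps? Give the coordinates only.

The first coordinate travels 4 per step and bounces off the walls at -6 and 7.
  step 6: 6 → 2
  step 7: 2 → -2
  step 8: -2 → -6
  step 9: -6 → -2
The second coordinate changes by -5 each step: at step 9 it is -42.

(-2,-42)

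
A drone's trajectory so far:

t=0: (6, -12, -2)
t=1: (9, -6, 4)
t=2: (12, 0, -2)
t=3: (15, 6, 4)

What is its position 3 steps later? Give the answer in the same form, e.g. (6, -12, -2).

(24, 24, -2)

First: linear, +3 per step → 24 at step 6.
Second: linear, +6 per step → 24 at step 6.
Third: cycles through -2, 4 every 2 steps. Step 6 lands at position 0 of the cycle → -2.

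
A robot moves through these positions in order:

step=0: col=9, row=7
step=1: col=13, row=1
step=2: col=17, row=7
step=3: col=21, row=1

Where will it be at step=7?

col=37, row=1

Col: linear, +4 per step → 37 at step 7.
Row: cycles through 7, 1 every 2 steps. Step 7 lands at position 1 of the cycle → 1.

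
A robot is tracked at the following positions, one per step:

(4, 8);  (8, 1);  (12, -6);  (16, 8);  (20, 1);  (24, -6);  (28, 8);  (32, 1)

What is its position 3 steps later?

(44, 1)

The first coordinate changes by +4 each step, so at step 10 it is 4 + 10·(4) = 44.
The second coordinate repeats the cycle [8, 1, -6] with period 3; step 10 mod 3 = 1, giving 1.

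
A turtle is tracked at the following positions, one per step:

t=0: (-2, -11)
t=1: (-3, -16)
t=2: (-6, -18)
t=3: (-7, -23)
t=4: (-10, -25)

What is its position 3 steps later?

Step-to-step displacements: (-1, -5), (-3, -2), (-1, -5), (-3, -2) — a repeating cycle of length 2.
step 5: apply (-1, -5) → (-11, -30)
step 6: apply (-3, -2) → (-14, -32)
step 7: apply (-1, -5) → (-15, -37)

(-15, -37)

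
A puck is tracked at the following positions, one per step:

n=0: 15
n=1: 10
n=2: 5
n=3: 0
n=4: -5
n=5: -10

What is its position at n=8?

-25

Constant displacement of -5 per step.
step 6: -10 − 5 → -15
step 7: -15 − 5 → -20
step 8: -20 − 5 → -25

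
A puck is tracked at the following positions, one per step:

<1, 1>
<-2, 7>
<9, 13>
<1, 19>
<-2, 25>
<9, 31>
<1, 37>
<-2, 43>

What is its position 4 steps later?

First: cycles through 1, -2, 9 every 3 steps. Step 11 lands at position 2 of the cycle → 9.
Second: linear, +6 per step → 67 at step 11.

<9, 67>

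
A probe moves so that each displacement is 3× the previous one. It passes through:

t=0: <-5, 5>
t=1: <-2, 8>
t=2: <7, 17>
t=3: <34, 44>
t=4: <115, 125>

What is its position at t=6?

<1087, 1097>

Consecutive displacements <+3, +3>, <+9, +9>, <+27, +27>, <+81, +81> scale by a factor of 3 each step.
step 5: <115, 125> + <+243, +243> → <358, 368>
step 6: <358, 368> + <+729, +729> → <1087, 1097>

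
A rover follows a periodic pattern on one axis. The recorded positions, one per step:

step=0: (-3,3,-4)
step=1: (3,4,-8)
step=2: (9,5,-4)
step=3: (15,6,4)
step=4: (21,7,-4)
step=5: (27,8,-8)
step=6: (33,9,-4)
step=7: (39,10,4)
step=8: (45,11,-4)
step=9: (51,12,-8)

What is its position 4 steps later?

First: linear, +6 per step → 75 at step 13.
Second: linear, +1 per step → 16 at step 13.
Third: cycles through -4, -8, -4, 4 every 4 steps. Step 13 lands at position 1 of the cycle → -8.

(75,16,-8)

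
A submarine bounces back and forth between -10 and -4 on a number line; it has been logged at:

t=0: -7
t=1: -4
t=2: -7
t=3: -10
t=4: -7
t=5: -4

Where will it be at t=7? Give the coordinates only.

The value travels 3 per step and bounces off the walls at -10 and -4.
  step 6: -4 → -7
  step 7: -7 → -10

-10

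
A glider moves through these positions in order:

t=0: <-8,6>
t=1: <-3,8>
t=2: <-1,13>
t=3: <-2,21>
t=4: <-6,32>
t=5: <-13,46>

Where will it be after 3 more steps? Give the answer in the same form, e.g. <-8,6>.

Taking differences between consecutive positions: <+5,+2>, <+2,+5>, <-1,+8>, <-4,+11>, <-7,+14>. These grow by <-3,+3> each step.
step 6: <-13,46> + <-10,+17> → <-23,63>
step 7: <-23,63> + <-13,+20> → <-36,83>
step 8: <-36,83> + <-16,+23> → <-52,106>

<-52,106>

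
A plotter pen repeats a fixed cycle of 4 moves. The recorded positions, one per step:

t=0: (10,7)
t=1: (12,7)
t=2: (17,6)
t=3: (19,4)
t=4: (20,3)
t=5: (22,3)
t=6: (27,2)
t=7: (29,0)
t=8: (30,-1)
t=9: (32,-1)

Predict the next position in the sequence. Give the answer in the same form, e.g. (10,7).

(37,-2)

Step-to-step displacements: (+2,+0), (+5,-1), (+2,-2), (+1,-1), (+2,+0), (+5,-1), (+2,-2), (+1,-1), (+2,+0) — a repeating cycle of length 4.
step 10: apply (+5,-1) → (37,-2)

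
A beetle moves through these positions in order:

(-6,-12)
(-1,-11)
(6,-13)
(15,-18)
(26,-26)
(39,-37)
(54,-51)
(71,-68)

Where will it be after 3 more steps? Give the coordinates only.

First differences are (+5,+1), (+7,-2), (+9,-5), (+11,-8), (+13,-11), (+15,-14), (+17,-17); their common second difference is (+2,-3) (constant acceleration).
step 8: (71,-68) + (+19,-20) → (90,-88)
step 9: (90,-88) + (+21,-23) → (111,-111)
step 10: (111,-111) + (+23,-26) → (134,-137)

(134,-137)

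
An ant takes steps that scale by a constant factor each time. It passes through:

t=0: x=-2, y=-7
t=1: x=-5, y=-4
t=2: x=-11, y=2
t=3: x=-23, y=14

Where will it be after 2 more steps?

The jumps are (-3,+3), (-6,+6), (-12,+12) — a geometric progression with ratio 2.
step 4: x=-23, y=14 + (-24,+24) → x=-47, y=38
step 5: x=-47, y=38 + (-48,+48) → x=-95, y=86

x=-95, y=86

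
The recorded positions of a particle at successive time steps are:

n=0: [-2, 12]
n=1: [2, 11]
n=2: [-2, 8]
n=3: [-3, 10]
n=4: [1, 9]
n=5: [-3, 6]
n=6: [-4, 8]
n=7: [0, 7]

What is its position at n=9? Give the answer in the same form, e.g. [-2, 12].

[-5, 6]

Step-to-step displacements: [+4, -1], [-4, -3], [-1, +2], [+4, -1], [-4, -3], [-1, +2], [+4, -1] — a repeating cycle of length 3.
step 8: apply [-4, -3] → [-4, 4]
step 9: apply [-1, +2] → [-5, 6]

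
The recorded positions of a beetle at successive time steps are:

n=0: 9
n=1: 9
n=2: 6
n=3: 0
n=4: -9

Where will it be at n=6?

-36

First differences are +0, -3, -6, -9; their common second difference is -3 (constant acceleration).
step 5: -9 − 12 → -21
step 6: -21 − 15 → -36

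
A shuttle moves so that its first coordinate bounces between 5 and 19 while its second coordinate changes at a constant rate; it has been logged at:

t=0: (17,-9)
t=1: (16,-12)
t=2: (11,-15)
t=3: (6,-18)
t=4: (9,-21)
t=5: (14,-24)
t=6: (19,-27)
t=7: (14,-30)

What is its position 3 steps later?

(11,-39)

The first coordinate reflects between 5 and 19, moving 5 per step.
  step 8: 14 → 9
  step 9: 9 → 6
  step 10: 6 → 11
The second coordinate changes by -3 each step: at step 10 it is -39.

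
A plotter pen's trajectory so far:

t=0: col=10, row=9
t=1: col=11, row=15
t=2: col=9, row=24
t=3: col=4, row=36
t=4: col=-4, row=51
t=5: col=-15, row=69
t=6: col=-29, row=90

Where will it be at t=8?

col=-66, row=141

Successive displacements: (+1,+6), (-2,+9), (-5,+12), (-8,+15), (-11,+18), (-14,+21) — each changes by (-3,+3).
step 7: col=-29, row=90 + (-17,+24) → col=-46, row=114
step 8: col=-46, row=114 + (-20,+27) → col=-66, row=141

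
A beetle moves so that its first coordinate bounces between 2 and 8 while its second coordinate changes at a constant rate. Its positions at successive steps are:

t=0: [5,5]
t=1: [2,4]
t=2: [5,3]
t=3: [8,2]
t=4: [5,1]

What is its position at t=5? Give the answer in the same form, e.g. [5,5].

[2,0]

The first coordinate reflects between 2 and 8, moving 3 per step.
  step 5: 5 → 2
The second coordinate changes by -1 each step: at step 5 it is 0.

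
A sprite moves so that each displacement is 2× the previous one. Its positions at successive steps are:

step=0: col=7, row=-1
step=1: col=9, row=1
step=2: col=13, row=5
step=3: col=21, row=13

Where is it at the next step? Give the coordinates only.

col=37, row=29

Consecutive displacements (+2,+2), (+4,+4), (+8,+8) scale by a factor of 2 each step.
step 4: col=21, row=13 + (+16,+16) → col=37, row=29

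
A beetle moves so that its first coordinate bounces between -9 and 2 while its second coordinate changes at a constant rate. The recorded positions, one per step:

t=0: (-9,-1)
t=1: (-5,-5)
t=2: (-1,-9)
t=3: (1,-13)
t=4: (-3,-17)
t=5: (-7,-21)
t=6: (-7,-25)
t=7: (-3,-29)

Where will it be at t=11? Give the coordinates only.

The first coordinate travels 4 per step and bounces off the walls at -9 and 2.
  step 8: -3 → 1
  step 9: 1 → -1
  step 10: -1 → -5
  step 11: -5 → -9
The second coordinate changes by -4 each step: at step 11 it is -45.

(-9,-45)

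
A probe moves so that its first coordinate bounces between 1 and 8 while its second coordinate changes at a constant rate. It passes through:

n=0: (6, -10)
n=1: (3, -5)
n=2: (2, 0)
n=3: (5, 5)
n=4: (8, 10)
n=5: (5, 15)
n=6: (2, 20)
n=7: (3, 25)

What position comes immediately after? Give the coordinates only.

(6, 30)

The first coordinate travels 3 per step and bounces off the walls at 1 and 8.
  step 8: 3 → 6
The second coordinate changes by +5 each step: at step 8 it is 30.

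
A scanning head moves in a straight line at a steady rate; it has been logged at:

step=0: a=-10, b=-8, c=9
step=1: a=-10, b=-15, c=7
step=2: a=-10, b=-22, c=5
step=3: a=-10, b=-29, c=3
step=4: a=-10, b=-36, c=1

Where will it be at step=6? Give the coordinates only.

a=-10, b=-50, c=-3

Each step adds (+0, -7, -2) to the position.
step 5: a=-10, b=-36, c=1 + (+0, -7, -2) → a=-10, b=-43, c=-1
step 6: a=-10, b=-43, c=-1 + (+0, -7, -2) → a=-10, b=-50, c=-3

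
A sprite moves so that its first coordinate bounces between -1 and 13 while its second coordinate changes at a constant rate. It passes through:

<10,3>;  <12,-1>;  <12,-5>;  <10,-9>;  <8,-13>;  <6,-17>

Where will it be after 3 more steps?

The first coordinate travels 2 per step and bounces off the walls at -1 and 13.
  step 6: 6 → 4
  step 7: 4 → 2
  step 8: 2 → 0
The second coordinate changes by -4 each step: at step 8 it is -29.

<0,-29>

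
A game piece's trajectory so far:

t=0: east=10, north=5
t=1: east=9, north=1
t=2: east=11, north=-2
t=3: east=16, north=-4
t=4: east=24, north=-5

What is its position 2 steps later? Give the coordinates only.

First differences are (-1, -4), (+2, -3), (+5, -2), (+8, -1); their common second difference is (+3, +1) (constant acceleration).
step 5: east=24, north=-5 + (+11, +0) → east=35, north=-5
step 6: east=35, north=-5 + (+14, +1) → east=49, north=-4

east=49, north=-4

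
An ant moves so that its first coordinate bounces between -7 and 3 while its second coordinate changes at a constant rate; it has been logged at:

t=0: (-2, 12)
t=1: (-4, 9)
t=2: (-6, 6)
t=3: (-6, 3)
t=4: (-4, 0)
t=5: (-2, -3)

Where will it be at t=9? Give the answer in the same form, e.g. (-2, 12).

The first coordinate reflects between -7 and 3, moving 2 per step.
  step 6: -2 → 0
  step 7: 0 → 2
  step 8: 2 → 2
  step 9: 2 → 0
The second coordinate changes by -3 each step: at step 9 it is -15.

(0, -15)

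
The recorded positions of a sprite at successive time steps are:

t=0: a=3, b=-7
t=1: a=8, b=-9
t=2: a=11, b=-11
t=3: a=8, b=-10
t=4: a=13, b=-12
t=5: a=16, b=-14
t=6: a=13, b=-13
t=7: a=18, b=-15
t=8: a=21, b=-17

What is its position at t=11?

Differencing gives (+5, -2), (+3, -2), (-3, +1), (+5, -2), (+3, -2), (-3, +1), (+5, -2), (+3, -2). This is the pattern (+5, -2), (+3, -2), (-3, +1) repeated.
step 9: apply (-3, +1) → a=18, b=-16
step 10: apply (+5, -2) → a=23, b=-18
step 11: apply (+3, -2) → a=26, b=-20

a=26, b=-20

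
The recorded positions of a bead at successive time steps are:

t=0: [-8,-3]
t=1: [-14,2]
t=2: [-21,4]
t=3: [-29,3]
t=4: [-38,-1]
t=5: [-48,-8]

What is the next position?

Taking differences between consecutive positions: [-6,+5], [-7,+2], [-8,-1], [-9,-4], [-10,-7]. These grow by [-1,-3] each step.
step 6: [-48,-8] + [-11,-10] → [-59,-18]

[-59,-18]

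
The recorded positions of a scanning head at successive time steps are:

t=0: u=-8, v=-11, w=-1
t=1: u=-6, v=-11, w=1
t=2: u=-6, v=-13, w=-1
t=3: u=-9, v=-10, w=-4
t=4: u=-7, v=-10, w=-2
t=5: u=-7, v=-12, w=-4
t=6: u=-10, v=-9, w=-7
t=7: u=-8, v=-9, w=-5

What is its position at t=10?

u=-9, v=-8, w=-8

Differencing gives (+2, +0, +2), (+0, -2, -2), (-3, +3, -3), (+2, +0, +2), (+0, -2, -2), (-3, +3, -3), (+2, +0, +2). This is the pattern (+2, +0, +2), (+0, -2, -2), (-3, +3, -3) repeated.
step 8: apply (+0, -2, -2) → u=-8, v=-11, w=-7
step 9: apply (-3, +3, -3) → u=-11, v=-8, w=-10
step 10: apply (+2, +0, +2) → u=-9, v=-8, w=-8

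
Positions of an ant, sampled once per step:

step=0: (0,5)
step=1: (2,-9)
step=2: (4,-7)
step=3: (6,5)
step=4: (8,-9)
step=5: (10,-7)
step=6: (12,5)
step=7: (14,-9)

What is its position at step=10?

First: linear, +2 per step → 20 at step 10.
Second: cycles through 5, -9, -7 every 3 steps. Step 10 lands at position 1 of the cycle → -9.

(20,-9)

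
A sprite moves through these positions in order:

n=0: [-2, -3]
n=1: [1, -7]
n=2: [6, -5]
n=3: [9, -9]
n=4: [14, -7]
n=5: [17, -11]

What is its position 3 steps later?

[30, -11]

Step-to-step displacements: [+3, -4], [+5, +2], [+3, -4], [+5, +2], [+3, -4] — a repeating cycle of length 2.
step 6: apply [+5, +2] → [22, -9]
step 7: apply [+3, -4] → [25, -13]
step 8: apply [+5, +2] → [30, -11]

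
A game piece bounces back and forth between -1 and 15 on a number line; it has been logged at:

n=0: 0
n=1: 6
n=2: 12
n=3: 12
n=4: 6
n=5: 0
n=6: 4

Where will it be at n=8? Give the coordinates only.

The value travels 6 per step and bounces off the walls at -1 and 15.
  step 7: 4 → 10
  step 8: 10 → 14

14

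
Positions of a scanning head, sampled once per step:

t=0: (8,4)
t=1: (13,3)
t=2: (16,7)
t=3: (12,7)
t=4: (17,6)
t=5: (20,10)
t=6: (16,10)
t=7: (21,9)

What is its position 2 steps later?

Step-to-step displacements: (+5,-1), (+3,+4), (-4,+0), (+5,-1), (+3,+4), (-4,+0), (+5,-1) — a repeating cycle of length 3.
step 8: apply (+3,+4) → (24,13)
step 9: apply (-4,+0) → (20,13)

(20,13)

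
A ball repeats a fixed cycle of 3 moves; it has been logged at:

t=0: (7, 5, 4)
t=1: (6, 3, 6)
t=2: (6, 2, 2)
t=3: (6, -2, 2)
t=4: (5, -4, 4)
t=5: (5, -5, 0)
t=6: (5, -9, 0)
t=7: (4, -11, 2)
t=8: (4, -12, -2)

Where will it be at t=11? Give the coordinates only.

The moves between consecutive positions are (-1, -2, +2), (+0, -1, -4), (+0, -4, +0), (-1, -2, +2), (+0, -1, -4), (+0, -4, +0), (-1, -2, +2), (+0, -1, -4); they repeat the 3-cycle [(-1, -2, +2), (+0, -1, -4), (+0, -4, +0)].
step 9: apply (+0, -4, +0) → (4, -16, -2)
step 10: apply (-1, -2, +2) → (3, -18, 0)
step 11: apply (+0, -1, -4) → (3, -19, -4)

(3, -19, -4)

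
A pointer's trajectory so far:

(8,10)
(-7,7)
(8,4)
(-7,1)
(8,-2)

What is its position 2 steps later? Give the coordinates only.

(8,-8)

First: cycles through 8, -7 every 2 steps. Step 6 lands at position 0 of the cycle → 8.
Second: linear, -3 per step → -8 at step 6.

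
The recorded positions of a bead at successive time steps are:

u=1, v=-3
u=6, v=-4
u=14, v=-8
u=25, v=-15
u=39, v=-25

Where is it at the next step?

Taking differences between consecutive positions: (+5,-1), (+8,-4), (+11,-7), (+14,-10). These grow by (+3,-3) each step.
step 5: u=39, v=-25 + (+17,-13) → u=56, v=-38

u=56, v=-38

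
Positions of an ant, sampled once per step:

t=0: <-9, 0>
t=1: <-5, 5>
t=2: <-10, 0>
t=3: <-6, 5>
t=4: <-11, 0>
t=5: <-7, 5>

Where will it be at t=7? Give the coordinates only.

Step-to-step displacements: <+4, +5>, <-5, -5>, <+4, +5>, <-5, -5>, <+4, +5> — a repeating cycle of length 2.
step 6: apply <-5, -5> → <-12, 0>
step 7: apply <+4, +5> → <-8, 5>

<-8, 5>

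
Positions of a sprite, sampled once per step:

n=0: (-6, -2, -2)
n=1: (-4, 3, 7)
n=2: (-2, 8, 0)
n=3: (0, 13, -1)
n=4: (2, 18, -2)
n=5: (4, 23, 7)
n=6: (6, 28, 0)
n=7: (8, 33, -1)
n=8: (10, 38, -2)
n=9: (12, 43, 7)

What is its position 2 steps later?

The first coordinate changes by +2 each step, so at step 11 it is -6 + 11·(2) = 16.
The second coordinate changes by +5 each step, so at step 11 it is -2 + 11·(5) = 53.
The third coordinate repeats the cycle [-2, 7, 0, -1] with period 4; step 11 mod 4 = 3, giving -1.

(16, 53, -1)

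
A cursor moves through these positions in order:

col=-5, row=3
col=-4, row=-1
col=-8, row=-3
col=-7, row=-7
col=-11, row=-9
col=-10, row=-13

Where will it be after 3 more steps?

Step-to-step displacements: (+1,-4), (-4,-2), (+1,-4), (-4,-2), (+1,-4) — a repeating cycle of length 2.
step 6: apply (-4,-2) → col=-14, row=-15
step 7: apply (+1,-4) → col=-13, row=-19
step 8: apply (-4,-2) → col=-17, row=-21

col=-17, row=-21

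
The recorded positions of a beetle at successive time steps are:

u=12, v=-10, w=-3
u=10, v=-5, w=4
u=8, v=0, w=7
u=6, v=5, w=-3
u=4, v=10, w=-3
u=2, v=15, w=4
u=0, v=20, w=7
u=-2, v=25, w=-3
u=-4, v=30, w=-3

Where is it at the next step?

U: linear, -2 per step → -6 at step 9.
V: linear, +5 per step → 35 at step 9.
W: cycles through -3, 4, 7, -3 every 4 steps. Step 9 lands at position 1 of the cycle → 4.

u=-6, v=35, w=4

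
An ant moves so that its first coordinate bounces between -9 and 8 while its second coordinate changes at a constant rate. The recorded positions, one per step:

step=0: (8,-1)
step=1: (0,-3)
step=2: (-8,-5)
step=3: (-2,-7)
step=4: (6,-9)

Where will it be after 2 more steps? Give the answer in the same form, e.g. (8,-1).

(-6,-13)

The first coordinate travels 8 per step and bounces off the walls at -9 and 8.
  step 5: 6 → 2
  step 6: 2 → -6
The second coordinate changes by -2 each step: at step 6 it is -13.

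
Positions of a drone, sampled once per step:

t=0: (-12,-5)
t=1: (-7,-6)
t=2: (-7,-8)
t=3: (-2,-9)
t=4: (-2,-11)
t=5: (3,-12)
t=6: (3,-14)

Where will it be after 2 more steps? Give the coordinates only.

Step-to-step displacements: (+5,-1), (+0,-2), (+5,-1), (+0,-2), (+5,-1), (+0,-2) — a repeating cycle of length 2.
step 7: apply (+5,-1) → (8,-15)
step 8: apply (+0,-2) → (8,-17)

(8,-17)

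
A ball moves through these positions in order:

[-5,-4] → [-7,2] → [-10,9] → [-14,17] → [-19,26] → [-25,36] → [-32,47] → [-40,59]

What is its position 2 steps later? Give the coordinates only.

[-59,86]

Taking differences between consecutive positions: [-2,+6], [-3,+7], [-4,+8], [-5,+9], [-6,+10], [-7,+11], [-8,+12]. These grow by [-1,+1] each step.
step 8: [-40,59] + [-9,+13] → [-49,72]
step 9: [-49,72] + [-10,+14] → [-59,86]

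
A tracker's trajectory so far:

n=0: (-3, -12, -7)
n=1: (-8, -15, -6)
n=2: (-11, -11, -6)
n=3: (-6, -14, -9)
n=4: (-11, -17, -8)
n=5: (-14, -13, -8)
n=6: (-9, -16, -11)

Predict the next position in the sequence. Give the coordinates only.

Differencing gives (-5, -3, +1), (-3, +4, +0), (+5, -3, -3), (-5, -3, +1), (-3, +4, +0), (+5, -3, -3). This is the pattern (-5, -3, +1), (-3, +4, +0), (+5, -3, -3) repeated.
step 7: apply (-5, -3, +1) → (-14, -19, -10)

(-14, -19, -10)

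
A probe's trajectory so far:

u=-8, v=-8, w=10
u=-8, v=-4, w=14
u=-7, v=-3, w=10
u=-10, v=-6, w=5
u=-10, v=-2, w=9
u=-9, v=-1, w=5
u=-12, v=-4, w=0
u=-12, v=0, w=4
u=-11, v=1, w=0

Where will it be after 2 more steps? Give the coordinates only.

Differencing gives (+0, +4, +4), (+1, +1, -4), (-3, -3, -5), (+0, +4, +4), (+1, +1, -4), (-3, -3, -5), (+0, +4, +4), (+1, +1, -4). This is the pattern (+0, +4, +4), (+1, +1, -4), (-3, -3, -5) repeated.
step 9: apply (-3, -3, -5) → u=-14, v=-2, w=-5
step 10: apply (+0, +4, +4) → u=-14, v=2, w=-1

u=-14, v=2, w=-1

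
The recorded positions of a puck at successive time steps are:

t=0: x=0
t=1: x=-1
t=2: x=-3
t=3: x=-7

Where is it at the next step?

The jumps are -1, -2, -4 — a geometric progression with ratio 2.
step 4: -7 − 8 → x=-15

x=-15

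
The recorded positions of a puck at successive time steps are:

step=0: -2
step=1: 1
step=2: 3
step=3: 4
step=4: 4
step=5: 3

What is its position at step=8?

First differences are +3, +2, +1, +0, -1; their common second difference is -1 (constant acceleration).
step 6: 3 − 2 → 1
step 7: 1 − 3 → -2
step 8: -2 − 4 → -6

-6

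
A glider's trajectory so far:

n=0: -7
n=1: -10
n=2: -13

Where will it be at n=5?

The position changes by -3 every step.
step 3: -13 − 3 → -16
step 4: -16 − 3 → -19
step 5: -19 − 3 → -22

-22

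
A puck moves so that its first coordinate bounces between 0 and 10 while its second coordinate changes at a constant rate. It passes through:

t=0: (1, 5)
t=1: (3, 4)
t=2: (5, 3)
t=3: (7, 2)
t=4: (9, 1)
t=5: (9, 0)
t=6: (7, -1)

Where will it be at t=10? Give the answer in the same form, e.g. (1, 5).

(1, -5)

The first coordinate travels 2 per step and bounces off the walls at 0 and 10.
  step 7: 7 → 5
  step 8: 5 → 3
  step 9: 3 → 1
  step 10: 1 → 1
The second coordinate changes by -1 each step: at step 10 it is -5.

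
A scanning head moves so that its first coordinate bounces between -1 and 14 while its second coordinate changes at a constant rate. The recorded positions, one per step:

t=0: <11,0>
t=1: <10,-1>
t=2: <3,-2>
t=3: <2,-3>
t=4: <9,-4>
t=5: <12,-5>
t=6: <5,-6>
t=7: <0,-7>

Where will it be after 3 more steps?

<7,-10>

The first coordinate reflects between -1 and 14, moving 7 per step.
  step 8: 0 → 7
  step 9: 7 → 14
  step 10: 14 → 7
The second coordinate changes by -1 each step: at step 10 it is -10.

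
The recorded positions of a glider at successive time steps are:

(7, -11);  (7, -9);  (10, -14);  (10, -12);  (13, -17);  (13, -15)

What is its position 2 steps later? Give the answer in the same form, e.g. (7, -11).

(16, -18)

Differencing gives (+0, +2), (+3, -5), (+0, +2), (+3, -5), (+0, +2). This is the pattern (+0, +2), (+3, -5) repeated.
step 6: apply (+3, -5) → (16, -20)
step 7: apply (+0, +2) → (16, -18)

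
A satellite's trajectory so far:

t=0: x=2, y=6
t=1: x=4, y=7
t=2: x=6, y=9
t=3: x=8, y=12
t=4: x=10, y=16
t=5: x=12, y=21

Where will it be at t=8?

First differences are (+2, +1), (+2, +2), (+2, +3), (+2, +4), (+2, +5); their common second difference is (+0, +1) (constant acceleration).
step 6: x=12, y=21 + (+2, +6) → x=14, y=27
step 7: x=14, y=27 + (+2, +7) → x=16, y=34
step 8: x=16, y=34 + (+2, +8) → x=18, y=42

x=18, y=42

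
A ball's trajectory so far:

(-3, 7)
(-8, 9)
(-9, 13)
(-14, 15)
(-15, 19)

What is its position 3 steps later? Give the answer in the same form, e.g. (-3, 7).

(-26, 27)

Step-to-step displacements: (-5, +2), (-1, +4), (-5, +2), (-1, +4) — a repeating cycle of length 2.
step 5: apply (-5, +2) → (-20, 21)
step 6: apply (-1, +4) → (-21, 25)
step 7: apply (-5, +2) → (-26, 27)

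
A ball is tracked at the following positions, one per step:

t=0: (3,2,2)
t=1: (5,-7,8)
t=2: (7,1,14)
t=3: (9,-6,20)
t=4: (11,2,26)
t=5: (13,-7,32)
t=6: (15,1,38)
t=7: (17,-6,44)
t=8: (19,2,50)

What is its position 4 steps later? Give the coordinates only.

(27,2,74)

The first coordinate changes by +2 each step, so at step 12 it is 3 + 12·(2) = 27.
The second coordinate repeats the cycle [2, -7, 1, -6] with period 4; step 12 mod 4 = 0, giving 2.
The third coordinate changes by +6 each step, so at step 12 it is 2 + 12·(6) = 74.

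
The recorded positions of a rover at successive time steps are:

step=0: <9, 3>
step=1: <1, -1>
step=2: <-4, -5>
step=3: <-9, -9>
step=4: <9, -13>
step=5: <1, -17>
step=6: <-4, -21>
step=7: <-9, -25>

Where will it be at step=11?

The first coordinate repeats the cycle [9, 1, -4, -9] with period 4; step 11 mod 4 = 3, giving -9.
The second coordinate changes by -4 each step, so at step 11 it is 3 + 11·(-4) = -41.

<-9, -41>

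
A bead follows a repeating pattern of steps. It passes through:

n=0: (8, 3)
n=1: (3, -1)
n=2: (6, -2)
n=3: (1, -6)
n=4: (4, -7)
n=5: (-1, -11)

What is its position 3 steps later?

(0, -17)

Step-to-step displacements: (-5, -4), (+3, -1), (-5, -4), (+3, -1), (-5, -4) — a repeating cycle of length 2.
step 6: apply (+3, -1) → (2, -12)
step 7: apply (-5, -4) → (-3, -16)
step 8: apply (+3, -1) → (0, -17)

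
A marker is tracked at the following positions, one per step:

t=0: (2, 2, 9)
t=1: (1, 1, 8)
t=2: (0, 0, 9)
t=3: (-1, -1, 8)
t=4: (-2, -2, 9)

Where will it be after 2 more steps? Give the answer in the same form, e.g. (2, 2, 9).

The first coordinate changes by -1 each step, so at step 6 it is 2 + 6·(-1) = -4.
The second coordinate changes by -1 each step, so at step 6 it is 2 + 6·(-1) = -4.
The third coordinate repeats the cycle [9, 8] with period 2; step 6 mod 2 = 0, giving 9.

(-4, -4, 9)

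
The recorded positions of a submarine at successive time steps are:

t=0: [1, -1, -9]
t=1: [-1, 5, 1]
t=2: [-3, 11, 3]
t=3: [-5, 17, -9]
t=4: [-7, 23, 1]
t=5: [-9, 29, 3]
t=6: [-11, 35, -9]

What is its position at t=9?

The first coordinate changes by -2 each step, so at step 9 it is 1 + 9·(-2) = -17.
The second coordinate changes by +6 each step, so at step 9 it is -1 + 9·(6) = 53.
The third coordinate repeats the cycle [-9, 1, 3] with period 3; step 9 mod 3 = 0, giving -9.

[-17, 53, -9]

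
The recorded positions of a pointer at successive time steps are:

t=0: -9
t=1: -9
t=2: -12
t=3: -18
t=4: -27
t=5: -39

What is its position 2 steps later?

Successive displacements: +0, -3, -6, -9, -12 — each changes by -3.
step 6: -39 − 15 → -54
step 7: -54 − 18 → -72

-72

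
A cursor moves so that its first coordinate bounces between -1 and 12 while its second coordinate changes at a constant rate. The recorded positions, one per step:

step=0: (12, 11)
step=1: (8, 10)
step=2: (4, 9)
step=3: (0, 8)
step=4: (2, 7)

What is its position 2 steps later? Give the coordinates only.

(10, 5)

The first coordinate reflects between -1 and 12, moving 4 per step.
  step 5: 2 → 6
  step 6: 6 → 10
The second coordinate changes by -1 each step: at step 6 it is 5.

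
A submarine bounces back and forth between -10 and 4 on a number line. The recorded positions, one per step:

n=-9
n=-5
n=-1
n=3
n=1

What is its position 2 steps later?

n=-7

The value reflects between -10 and 4, moving 4 per step.
  step 5: 1 → -3
  step 6: -3 → -7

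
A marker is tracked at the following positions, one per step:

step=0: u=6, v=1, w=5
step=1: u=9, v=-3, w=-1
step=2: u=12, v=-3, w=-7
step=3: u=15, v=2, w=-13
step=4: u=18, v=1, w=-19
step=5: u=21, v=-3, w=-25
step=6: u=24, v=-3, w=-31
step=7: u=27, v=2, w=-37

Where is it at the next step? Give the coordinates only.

The u coordinate changes by +3 each step, so at step 8 it is 6 + 8·(3) = 30.
The v coordinate repeats the cycle [1, -3, -3, 2] with period 4; step 8 mod 4 = 0, giving 1.
The w coordinate changes by -6 each step, so at step 8 it is 5 + 8·(-6) = -43.

u=30, v=1, w=-43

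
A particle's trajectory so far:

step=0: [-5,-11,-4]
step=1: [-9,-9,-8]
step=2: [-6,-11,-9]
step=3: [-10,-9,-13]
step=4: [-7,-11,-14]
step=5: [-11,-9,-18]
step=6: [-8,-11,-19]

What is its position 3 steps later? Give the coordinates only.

Differencing gives [-4,+2,-4], [+3,-2,-1], [-4,+2,-4], [+3,-2,-1], [-4,+2,-4], [+3,-2,-1]. This is the pattern [-4,+2,-4], [+3,-2,-1] repeated.
step 7: apply [-4,+2,-4] → [-12,-9,-23]
step 8: apply [+3,-2,-1] → [-9,-11,-24]
step 9: apply [-4,+2,-4] → [-13,-9,-28]

[-13,-9,-28]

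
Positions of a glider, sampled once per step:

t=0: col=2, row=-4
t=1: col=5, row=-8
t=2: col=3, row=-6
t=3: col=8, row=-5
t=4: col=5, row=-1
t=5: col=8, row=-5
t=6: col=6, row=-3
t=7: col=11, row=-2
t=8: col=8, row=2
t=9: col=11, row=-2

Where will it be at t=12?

col=11, row=5

The moves between consecutive positions are (+3, -4), (-2, +2), (+5, +1), (-3, +4), (+3, -4), (-2, +2), (+5, +1), (-3, +4), (+3, -4); they repeat the 4-cycle [(+3, -4), (-2, +2), (+5, +1), (-3, +4)].
step 10: apply (-2, +2) → col=9, row=0
step 11: apply (+5, +1) → col=14, row=1
step 12: apply (-3, +4) → col=11, row=5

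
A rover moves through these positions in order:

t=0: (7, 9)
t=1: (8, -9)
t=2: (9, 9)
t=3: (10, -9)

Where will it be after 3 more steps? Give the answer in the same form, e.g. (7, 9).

(13, 9)

The first coordinate changes by +1 each step, so at step 6 it is 7 + 6·(1) = 13.
The second coordinate repeats the cycle [9, -9] with period 2; step 6 mod 2 = 0, giving 9.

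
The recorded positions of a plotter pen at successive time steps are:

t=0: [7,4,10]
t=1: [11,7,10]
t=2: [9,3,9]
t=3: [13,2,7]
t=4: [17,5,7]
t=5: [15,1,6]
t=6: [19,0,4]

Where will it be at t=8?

Step-to-step displacements: [+4,+3,+0], [-2,-4,-1], [+4,-1,-2], [+4,+3,+0], [-2,-4,-1], [+4,-1,-2] — a repeating cycle of length 3.
step 7: apply [+4,+3,+0] → [23,3,4]
step 8: apply [-2,-4,-1] → [21,-1,3]

[21,-1,3]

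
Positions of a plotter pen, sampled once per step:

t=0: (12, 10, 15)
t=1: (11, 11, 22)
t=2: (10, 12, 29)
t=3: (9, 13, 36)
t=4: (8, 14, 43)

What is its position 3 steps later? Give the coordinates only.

Constant displacement of (-1, +1, +7) per step.
step 5: (8, 14, 43) + (-1, +1, +7) → (7, 15, 50)
step 6: (7, 15, 50) + (-1, +1, +7) → (6, 16, 57)
step 7: (6, 16, 57) + (-1, +1, +7) → (5, 17, 64)

(5, 17, 64)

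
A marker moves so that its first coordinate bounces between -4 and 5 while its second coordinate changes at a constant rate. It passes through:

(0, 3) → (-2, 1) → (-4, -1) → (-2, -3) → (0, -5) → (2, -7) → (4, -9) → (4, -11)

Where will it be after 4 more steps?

(-4, -19)

The first coordinate travels 2 per step and bounces off the walls at -4 and 5.
  step 8: 4 → 2
  step 9: 2 → 0
  step 10: 0 → -2
  step 11: -2 → -4
The second coordinate changes by -2 each step: at step 11 it is -19.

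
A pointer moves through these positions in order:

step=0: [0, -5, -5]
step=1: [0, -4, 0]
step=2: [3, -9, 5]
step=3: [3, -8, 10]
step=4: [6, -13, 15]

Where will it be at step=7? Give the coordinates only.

The moves between consecutive positions are [+0, +1, +5], [+3, -5, +5], [+0, +1, +5], [+3, -5, +5]; they repeat the 2-cycle [[+0, +1, +5], [+3, -5, +5]].
step 5: apply [+0, +1, +5] → [6, -12, 20]
step 6: apply [+3, -5, +5] → [9, -17, 25]
step 7: apply [+0, +1, +5] → [9, -16, 30]

[9, -16, 30]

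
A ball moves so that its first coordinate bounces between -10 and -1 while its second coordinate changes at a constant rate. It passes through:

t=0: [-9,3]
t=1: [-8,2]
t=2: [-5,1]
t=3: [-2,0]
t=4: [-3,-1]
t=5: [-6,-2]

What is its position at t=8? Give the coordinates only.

[-5,-5]

The first coordinate travels 3 per step and bounces off the walls at -10 and -1.
  step 6: -6 → -9
  step 7: -9 → -8
  step 8: -8 → -5
The second coordinate changes by -1 each step: at step 8 it is -5.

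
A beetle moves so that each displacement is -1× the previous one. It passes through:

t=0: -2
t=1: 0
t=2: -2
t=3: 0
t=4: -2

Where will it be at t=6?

-2

The jumps are +2, -2, +2, -2 — a geometric progression with ratio -1.
step 5: -2 + 2 → 0
step 6: 0 − 2 → -2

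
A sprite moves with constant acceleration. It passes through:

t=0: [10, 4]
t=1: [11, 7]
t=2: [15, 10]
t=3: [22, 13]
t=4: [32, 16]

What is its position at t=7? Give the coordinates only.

[80, 25]

Taking differences between consecutive positions: [+1, +3], [+4, +3], [+7, +3], [+10, +3]. These grow by [+3, +0] each step.
step 5: [32, 16] + [+13, +3] → [45, 19]
step 6: [45, 19] + [+16, +3] → [61, 22]
step 7: [61, 22] + [+19, +3] → [80, 25]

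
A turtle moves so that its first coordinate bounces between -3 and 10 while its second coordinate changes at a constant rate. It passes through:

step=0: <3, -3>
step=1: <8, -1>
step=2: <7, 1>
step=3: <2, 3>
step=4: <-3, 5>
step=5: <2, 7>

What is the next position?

<7, 9>

The first coordinate travels 5 per step and bounces off the walls at -3 and 10.
  step 6: 2 → 7
The second coordinate changes by +2 each step: at step 6 it is 9.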